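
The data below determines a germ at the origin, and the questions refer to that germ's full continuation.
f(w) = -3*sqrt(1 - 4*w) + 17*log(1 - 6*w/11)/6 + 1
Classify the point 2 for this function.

There is no denominator, hence no pole anywhere.
Branch term log(1 - w/(11/6)): argument at 2 is -1/11, nonzero, so 2 is not its branch point (a point on a principal cut is still regular for the continued germ).
Branch term sqrt(1 - w/(1/4)): argument at 2 is -7, nonzero, so 2 is not its branch point (a point on a principal cut is still regular for the continued germ).
So the germ continues analytically to 2.

The point is a regular point.


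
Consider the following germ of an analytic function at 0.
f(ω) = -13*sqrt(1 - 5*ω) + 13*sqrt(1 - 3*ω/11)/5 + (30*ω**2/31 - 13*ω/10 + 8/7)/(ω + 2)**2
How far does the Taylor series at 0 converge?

The radius of convergence is 1/5.

Denominator factor (ω + 2)^2: pole of order 2 at -2, modulus 2.
Branch term (13/5)*sqrt(1 - ω/(11/3)): its argument vanishes at ω = 11/3, a square-root branch point, modulus 11/3.
Branch term (-13)*sqrt(1 - ω/(1/5)): its argument vanishes at ω = 1/5, a square-root branch point, modulus 1/5.
The radius of convergence is the smallest modulus among the singular points: 1/5.


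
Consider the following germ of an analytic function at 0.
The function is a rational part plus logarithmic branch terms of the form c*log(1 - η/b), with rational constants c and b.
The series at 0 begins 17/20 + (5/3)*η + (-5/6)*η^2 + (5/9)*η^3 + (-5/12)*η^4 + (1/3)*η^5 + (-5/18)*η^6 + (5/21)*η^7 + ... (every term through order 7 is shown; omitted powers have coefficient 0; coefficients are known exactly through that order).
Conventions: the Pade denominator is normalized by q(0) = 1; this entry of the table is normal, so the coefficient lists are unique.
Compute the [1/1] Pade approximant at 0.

The Pade approximant has numerator coefficients [17/20, 251/120]; denominator coefficients [1, 1/2].

Taylor coefficients needed (read off): a_0 = 17/20, a_1 = 5/3, a_2 = -5/6.
Write the denominator as Q(η) = 1 + q1*η. Requiring Q*f - P = O(η^3) with deg P <= 1 kills the coefficients of η^2..η^2 in Q*f:
  η^2: a_2 + q1*a_1 = 0, i.e. -5/6 + (5/3)*q1 = 0.
Solving this linear system: q1 = 1/2.
The numerator is Q*f truncated at degree 1: P0 = a_0 = 17/20; P1 = a_1 + q1*a_0 = 251/120.


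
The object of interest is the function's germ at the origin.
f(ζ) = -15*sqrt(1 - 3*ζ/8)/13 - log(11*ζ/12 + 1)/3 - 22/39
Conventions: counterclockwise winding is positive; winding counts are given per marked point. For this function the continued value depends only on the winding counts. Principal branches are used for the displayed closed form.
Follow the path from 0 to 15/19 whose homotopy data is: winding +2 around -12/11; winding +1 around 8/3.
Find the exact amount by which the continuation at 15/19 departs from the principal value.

Continued minus principal equals ((15/494)*sqrt(4066)) - ((4/3)*pi)*i.

The rational part is single-valued and drops out of the difference; each branch term changes only by its own monodromy.
(-1/3)*log(1 - ζ/(-12/11)): each positive loop around -12/11 adds 2*pi*i to the log, so winding +2 contributes (-1/3)*(2)*2*pi*i = -(4/3)*pi*i.
(-15/13)*sqrt(1 - ζ/(8/3)): winding +1 is odd, the square root flips sign, contributing -2*(-15/13)*sqrt(1 - (15/19)/(8/3)) = -2*(-15/13)*sqrt(107/152) = (15/494)*sqrt(4066).
Summing the contributions at ζ = 15/19 gives ((15/494)*sqrt(4066)) - ((4/3)*pi)*i.


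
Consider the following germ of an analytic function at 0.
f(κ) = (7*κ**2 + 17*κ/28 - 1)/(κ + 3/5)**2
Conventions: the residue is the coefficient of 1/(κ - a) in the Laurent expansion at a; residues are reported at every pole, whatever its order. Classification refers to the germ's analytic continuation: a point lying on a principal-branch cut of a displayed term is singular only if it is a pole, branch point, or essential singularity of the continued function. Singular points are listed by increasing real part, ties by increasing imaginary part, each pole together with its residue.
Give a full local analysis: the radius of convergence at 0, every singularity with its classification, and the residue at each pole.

Radius of convergence at 0: 3/5.
At -3/5: a pole of order 2; residue -1091/140.

Denominator factor (κ + 3/5)^2: pole of order 2 at -3/5, modulus 3/5.
The radius of convergence is the smallest modulus among the singular points: 3/5.
At the order-2 pole -3/5 set g(κ) = (κ - (-3/5))^2*f(κ) = 7*κ**2 + 17*κ/28 - 1.
Order-2 pole: residue = g'(a); g'(-3/5) = -1091/140, so the residue is -1091/140.


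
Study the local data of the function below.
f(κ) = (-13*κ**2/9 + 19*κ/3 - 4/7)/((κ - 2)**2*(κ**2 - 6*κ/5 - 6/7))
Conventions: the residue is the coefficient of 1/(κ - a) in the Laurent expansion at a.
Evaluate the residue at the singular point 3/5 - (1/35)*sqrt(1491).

The factor κ**2 - 6*κ/5 - 6/7 splits as (κ - a)(κ - a') with a = 3/5 - (1/35)*sqrt(1491), a' = 3/5 + (1/35)*sqrt(1491). At the order-1 pole a set g(κ) = (κ - a)*f(κ) = [(-13*κ**2/9 + 19*κ/3 - 4/7)/(κ - 2)**2] / (κ - a').
Simple pole: residue = g(a) at a = 3/5 - (1/35)*sqrt(1491), which is 31745/2028 - (171775/431964)*sqrt(1491).

The residue is 31745/2028 - (171775/431964)*sqrt(1491).


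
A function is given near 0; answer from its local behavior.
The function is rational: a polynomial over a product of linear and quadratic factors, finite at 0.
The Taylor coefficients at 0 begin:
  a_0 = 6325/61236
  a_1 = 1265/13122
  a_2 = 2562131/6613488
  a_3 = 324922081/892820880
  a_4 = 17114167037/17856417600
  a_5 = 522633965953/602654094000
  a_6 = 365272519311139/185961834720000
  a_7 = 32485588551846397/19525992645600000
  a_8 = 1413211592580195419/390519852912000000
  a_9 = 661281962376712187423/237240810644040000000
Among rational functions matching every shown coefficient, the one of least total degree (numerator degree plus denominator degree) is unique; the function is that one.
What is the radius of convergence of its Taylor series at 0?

No rational of total degree below 8 reproduces all 10 coefficients; solving the [0/8] Pade equations on them gives f(α) = 23/(35*(α**2 - 4*α/5 - 12/11)*(α**2 + α - 9/5)**3), whose expansion matches every shown term.
Denominator factor (α**2 - 4*α/5 - 12/11): discriminant 1376/275, real irrational roots 2/5 + (2/55)*sqrt(946) and 2/5 - (2/55)*sqrt(946); poles of order 1, moduli 2/5 + (2/55)*sqrt(946) and -2/5 + (2/55)*sqrt(946).
Denominator factor (α**2 + α - 9/5)^3: discriminant 41/5, real irrational roots -1/2 + (1/10)*sqrt(205) and -1/2 - (1/10)*sqrt(205); poles of order 3, moduli -1/2 + (1/10)*sqrt(205) and 1/2 + (1/10)*sqrt(205).
The radius of convergence is the smallest modulus among the singular points: -2/5 + (2/55)*sqrt(946).

The radius of convergence is -2/5 + (2/55)*sqrt(946).


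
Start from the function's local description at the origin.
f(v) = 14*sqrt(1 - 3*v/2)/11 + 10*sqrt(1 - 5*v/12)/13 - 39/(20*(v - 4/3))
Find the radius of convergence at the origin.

Denominator factor (v - 4/3): pole of order 1 at 4/3, modulus 4/3.
Branch term (14/11)*sqrt(1 - v/(2/3)): its argument vanishes at v = 2/3, a square-root branch point, modulus 2/3.
Branch term (10/13)*sqrt(1 - v/(12/5)): its argument vanishes at v = 12/5, a square-root branch point, modulus 12/5.
The radius of convergence is the smallest modulus among the singular points: 2/3.

The radius of convergence is 2/3.


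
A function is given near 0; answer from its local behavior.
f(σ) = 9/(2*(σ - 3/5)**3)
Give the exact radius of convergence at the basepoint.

The radius of convergence is 3/5.

Denominator factor (σ - 3/5)^3: pole of order 3 at 3/5, modulus 3/5.
The radius of convergence is the smallest modulus among the singular points: 3/5.


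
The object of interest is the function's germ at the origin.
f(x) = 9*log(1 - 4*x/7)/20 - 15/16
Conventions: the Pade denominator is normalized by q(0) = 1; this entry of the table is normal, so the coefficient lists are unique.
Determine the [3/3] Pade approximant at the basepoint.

The Pade approximant has numerator coefficients [-15/16, 153/280, -9/245, -57/8575]; denominator coefficients [1, -6/7, 48/245, -16/1715].

Taylor coefficients needed (expand at 0): a_0 = -15/16, a_1 = -9/35, a_2 = -18/245, a_3 = -48/1715, a_4 = -144/12005, a_5 = -2304/420175, a_6 = -1536/588245.
Write the denominator as Q(x) = 1 + q1*x + q2*x^2 + q3*x^3. Requiring Q*f - P = O(x^7) with deg P <= 3 kills the coefficients of x^4..x^6 in Q*f:
  x^4: a_4 + q1*a_3 + q2*a_2 + q3*a_1 = 0, i.e. -144/12005 + (-48/1715)*q1 + (-18/245)*q2 + (-9/35)*q3 = 0.
  x^5: a_5 + q1*a_4 + q2*a_3 + q3*a_2 = 0, i.e. -2304/420175 + (-144/12005)*q1 + (-48/1715)*q2 + (-18/245)*q3 = 0.
  x^6: a_6 + q1*a_5 + q2*a_4 + q3*a_3 = 0, i.e. -1536/588245 + (-2304/420175)*q1 + (-144/12005)*q2 + (-48/1715)*q3 = 0.
Solving this linear system: q1 = -6/7, q2 = 48/245, q3 = -16/1715.
The numerator is Q*f truncated at degree 3: P0 = a_0 = -15/16; P1 = a_1 + q1*a_0 = 153/280; P2 = a_2 + q1*a_1 + q2*a_0 = -9/245; P3 = a_3 + q1*a_2 + q2*a_1 + q3*a_0 = -57/8575.


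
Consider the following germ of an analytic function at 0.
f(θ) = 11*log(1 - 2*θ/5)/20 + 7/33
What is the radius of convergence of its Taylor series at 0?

The radius of convergence is 5/2.

Branch term (11/20)*log(1 - θ/(5/2)): its argument vanishes at θ = 5/2, a logarithmic branch point, modulus 5/2.
The radius of convergence is the smallest modulus among the singular points: 5/2.


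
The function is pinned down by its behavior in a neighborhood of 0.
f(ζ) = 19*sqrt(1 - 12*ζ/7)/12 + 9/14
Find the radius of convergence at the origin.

Branch term (19/12)*sqrt(1 - ζ/(7/12)): its argument vanishes at ζ = 7/12, a square-root branch point, modulus 7/12.
The radius of convergence is the smallest modulus among the singular points: 7/12.

The radius of convergence is 7/12.


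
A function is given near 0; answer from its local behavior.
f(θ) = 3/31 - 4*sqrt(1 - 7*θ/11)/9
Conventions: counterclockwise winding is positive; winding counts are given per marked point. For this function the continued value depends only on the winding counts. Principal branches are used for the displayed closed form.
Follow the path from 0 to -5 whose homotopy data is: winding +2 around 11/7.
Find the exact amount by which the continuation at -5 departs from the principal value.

Continued minus principal equals 0.

The rational part is single-valued and drops out of the difference; each branch term changes only by its own monodromy.
(-4/9)*sqrt(1 - θ/(11/7)): winding +2 is even, the square root returns to the same sheet, contribution 0.
Summing the contributions at θ = -5 gives 0.


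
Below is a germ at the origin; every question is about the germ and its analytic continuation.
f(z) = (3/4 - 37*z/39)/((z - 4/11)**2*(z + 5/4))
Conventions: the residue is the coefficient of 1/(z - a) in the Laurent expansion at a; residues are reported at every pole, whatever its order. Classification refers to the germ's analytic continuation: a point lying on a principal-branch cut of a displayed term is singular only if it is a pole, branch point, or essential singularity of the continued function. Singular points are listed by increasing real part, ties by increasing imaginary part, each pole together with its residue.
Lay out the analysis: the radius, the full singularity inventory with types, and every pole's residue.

Denominator factor (z - 4/11)^2: pole of order 2 at 4/11, modulus 4/11.
Denominator factor (z + 5/4): pole of order 1 at -5/4, modulus 5/4.
The radius of convergence is the smallest modulus among the singular points: 4/11.
At the order-1 pole -5/4 set g(z) = (z - (-5/4))*f(z) = (3/4 - 37*z/39)/(z - 4/11)**2.
Simple pole: residue = g(a) at a = -5/4, which is 146168/196599.
At the order-2 pole 4/11 set g(z) = (z - (4/11))^2*f(z) = (3/4 - 37*z/39)/(z + 5/4).
Order-2 pole: residue = g'(a); g'(4/11) = -146168/196599, so the residue is -146168/196599.
List the singular points by increasing real part (a conjugate pair: the negative imaginary part first).

Radius of convergence at 0: 4/11.
At -5/4: a pole of order 1; residue 146168/196599.
At 4/11: a pole of order 2; residue -146168/196599.


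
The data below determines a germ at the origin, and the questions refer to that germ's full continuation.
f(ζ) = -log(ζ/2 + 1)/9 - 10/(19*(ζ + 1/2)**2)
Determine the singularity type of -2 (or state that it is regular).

The point is a logarithmic branch point.

The term (-1/9)*log(1 - ζ/(-2)) has argument 1 - -2/(-2) = 0 at -2: a logarithmic (infinitely-sheeted) branch point; the remaining terms are analytic or single-valued there.


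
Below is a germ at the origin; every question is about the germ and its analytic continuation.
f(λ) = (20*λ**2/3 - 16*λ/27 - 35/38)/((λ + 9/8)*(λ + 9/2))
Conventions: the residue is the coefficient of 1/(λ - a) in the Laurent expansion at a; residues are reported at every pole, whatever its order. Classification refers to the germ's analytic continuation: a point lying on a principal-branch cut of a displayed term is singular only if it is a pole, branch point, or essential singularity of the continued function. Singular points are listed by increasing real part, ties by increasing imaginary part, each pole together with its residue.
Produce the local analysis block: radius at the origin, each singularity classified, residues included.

Radius of convergence at 0: 9/8.
At -9/2: a pole of order 1; residue -62356/1539.
At -9/8: a pole of order 1; residue 7463/3078.

Denominator factor (λ + 9/8): pole of order 1 at -9/8, modulus 9/8.
Denominator factor (λ + 9/2): pole of order 1 at -9/2, modulus 9/2.
The radius of convergence is the smallest modulus among the singular points: 9/8.
At the order-1 pole -9/2 set g(λ) = (λ - (-9/2))*f(λ) = (20*λ**2/3 - 16*λ/27 - 35/38)/(λ + 9/8).
Simple pole: residue = g(a) at a = -9/2, which is -62356/1539.
At the order-1 pole -9/8 set g(λ) = (λ - (-9/8))*f(λ) = (20*λ**2/3 - 16*λ/27 - 35/38)/(λ + 9/2).
Simple pole: residue = g(a) at a = -9/8, which is 7463/3078.
List the singular points by increasing real part (a conjugate pair: the negative imaginary part first).


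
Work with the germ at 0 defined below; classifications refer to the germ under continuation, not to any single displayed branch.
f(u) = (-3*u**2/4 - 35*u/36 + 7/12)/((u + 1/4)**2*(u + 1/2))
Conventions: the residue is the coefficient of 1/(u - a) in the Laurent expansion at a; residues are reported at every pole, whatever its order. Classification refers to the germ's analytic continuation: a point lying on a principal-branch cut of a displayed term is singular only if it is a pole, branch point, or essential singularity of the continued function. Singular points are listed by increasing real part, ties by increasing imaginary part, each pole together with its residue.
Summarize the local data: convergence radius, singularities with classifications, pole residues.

Radius of convergence at 0: 1/4.
At -1/2: a pole of order 1; residue 127/9.
At -1/4: a pole of order 2; residue -535/36.

Denominator factor (u + 1/4)^2: pole of order 2 at -1/4, modulus 1/4.
Denominator factor (u + 1/2): pole of order 1 at -1/2, modulus 1/2.
The radius of convergence is the smallest modulus among the singular points: 1/4.
At the order-1 pole -1/2 set g(u) = (u - (-1/2))*f(u) = (-3*u**2/4 - 35*u/36 + 7/12)/(u + 1/4)**2.
Simple pole: residue = g(a) at a = -1/2, which is 127/9.
At the order-2 pole -1/4 set g(u) = (u - (-1/4))^2*f(u) = (-3*u**2/4 - 35*u/36 + 7/12)/(u + 1/2).
Order-2 pole: residue = g'(a); g'(-1/4) = -535/36, so the residue is -535/36.
List the singular points by increasing real part (a conjugate pair: the negative imaginary part first).


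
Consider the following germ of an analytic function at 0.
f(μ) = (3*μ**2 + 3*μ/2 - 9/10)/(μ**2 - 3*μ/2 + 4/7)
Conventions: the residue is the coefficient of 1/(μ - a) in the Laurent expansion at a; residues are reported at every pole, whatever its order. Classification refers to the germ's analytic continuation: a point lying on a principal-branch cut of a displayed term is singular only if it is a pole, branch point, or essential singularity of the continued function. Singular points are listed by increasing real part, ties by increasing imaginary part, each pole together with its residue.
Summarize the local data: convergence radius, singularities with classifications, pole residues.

Denominator factor (μ**2 - 3*μ/2 + 4/7): discriminant -1/28, complex-conjugate roots (3/4) + ((1/28)*sqrt(7))*i and (3/4) - ((1/28)*sqrt(7))*i; poles of order 1, moduli (2/7)*sqrt(7) and (2/7)*sqrt(7).
The radius of convergence is the smallest modulus among the singular points: (2/7)*sqrt(7).
The factor μ**2 - 3*μ/2 + 4/7 splits as (μ - a)(μ - a') with a = (3/4) - ((1/28)*sqrt(7))*i, a' = (3/4) + ((1/28)*sqrt(7))*i. At the order-1 pole a set g(μ) = (μ - a)*f(μ) = [3*μ**2 + 3*μ/2 - 9/10] / (μ - a').
Simple pole: residue = g(a) at a = (3/4) - ((1/28)*sqrt(7))*i, which is (3) + ((132/35)*sqrt(7))*i.
The factor μ**2 - 3*μ/2 + 4/7 splits as (μ - a)(μ - a') with a = (3/4) + ((1/28)*sqrt(7))*i, a' = (3/4) - ((1/28)*sqrt(7))*i. At the order-1 pole a set g(μ) = (μ - a)*f(μ) = [3*μ**2 + 3*μ/2 - 9/10] / (μ - a').
Simple pole: residue = g(a) at a = (3/4) + ((1/28)*sqrt(7))*i, which is (3) - ((132/35)*sqrt(7))*i.
List the singular points by increasing real part (a conjugate pair: the negative imaginary part first).

Radius of convergence at 0: (2/7)*sqrt(7).
At (3/4) - ((1/28)*sqrt(7))*i: a pole of order 1; residue (3) + ((132/35)*sqrt(7))*i.
At (3/4) + ((1/28)*sqrt(7))*i: a pole of order 1; residue (3) - ((132/35)*sqrt(7))*i.


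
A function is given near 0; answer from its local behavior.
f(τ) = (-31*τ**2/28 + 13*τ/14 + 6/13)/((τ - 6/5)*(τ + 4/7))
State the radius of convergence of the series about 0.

Denominator factor (τ + 4/7): pole of order 1 at -4/7, modulus 4/7.
Denominator factor (τ - 6/5): pole of order 1 at 6/5, modulus 6/5.
The radius of convergence is the smallest modulus among the singular points: 4/7.

The radius of convergence is 4/7.


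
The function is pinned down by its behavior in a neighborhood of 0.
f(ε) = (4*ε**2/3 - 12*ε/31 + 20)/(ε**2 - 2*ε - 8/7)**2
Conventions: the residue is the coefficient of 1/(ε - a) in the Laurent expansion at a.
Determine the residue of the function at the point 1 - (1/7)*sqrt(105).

The residue is (2944/20925)*sqrt(105).

The factor ε**2 - 2*ε - 8/7 splits as (ε - a)(ε - a') with a = 1 - (1/7)*sqrt(105), a' = 1 + (1/7)*sqrt(105). At the order-2 pole a set g(ε) = (ε - a)^2*f(ε) = [4*ε**2/3 - 12*ε/31 + 20] / (ε - a')^2.
Order-2 pole: residue = g'(a); g'(1 - (1/7)*sqrt(105)) = (2944/20925)*sqrt(105), so the residue is (2944/20925)*sqrt(105).


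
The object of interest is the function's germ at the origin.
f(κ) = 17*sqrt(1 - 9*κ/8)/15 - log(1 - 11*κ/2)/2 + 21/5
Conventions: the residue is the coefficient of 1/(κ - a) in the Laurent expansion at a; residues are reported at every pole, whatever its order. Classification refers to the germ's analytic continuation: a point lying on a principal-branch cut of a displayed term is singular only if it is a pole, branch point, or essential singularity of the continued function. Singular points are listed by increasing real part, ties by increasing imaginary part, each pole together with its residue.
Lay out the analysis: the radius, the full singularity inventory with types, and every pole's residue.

Branch term (17/15)*sqrt(1 - κ/(8/9)): its argument vanishes at κ = 8/9, a square-root branch point, modulus 8/9.
Branch term (-1/2)*log(1 - κ/(2/11)): its argument vanishes at κ = 2/11, a logarithmic branch point, modulus 2/11.
The radius of convergence is the smallest modulus among the singular points: 2/11.
List the singular points by increasing real part (a conjugate pair: the negative imaginary part first).

Radius of convergence at 0: 2/11.
At 2/11: a logarithmic branch point.
At 8/9: an algebraic (square-root) branch point.


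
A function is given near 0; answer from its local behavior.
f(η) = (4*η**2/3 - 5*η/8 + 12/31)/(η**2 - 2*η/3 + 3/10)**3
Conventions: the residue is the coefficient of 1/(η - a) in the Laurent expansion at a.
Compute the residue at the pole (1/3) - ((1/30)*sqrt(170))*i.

The residue is ((1857015/4873696)*sqrt(170))*i.

The factor η**2 - 2*η/3 + 3/10 splits as (η - a)(η - a') with a = (1/3) - ((1/30)*sqrt(170))*i, a' = (1/3) + ((1/30)*sqrt(170))*i. At the order-3 pole a set g(η) = (η - a)^3*f(η) = [4*η**2/3 - 5*η/8 + 12/31] / (η - a')^3.
Order-3 pole: residue = g''(a)/2; g''((1/3) - ((1/30)*sqrt(170))*i) = ((1857015/2436848)*sqrt(170))*i, so the residue is ((1857015/4873696)*sqrt(170))*i.


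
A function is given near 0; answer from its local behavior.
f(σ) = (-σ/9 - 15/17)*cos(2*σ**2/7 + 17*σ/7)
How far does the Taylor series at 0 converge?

The factor cos(2*σ**2/7 + 17*σ/7) is entire and contributes no finite singular point.
The polynomial part has no poles.
No finite singular points: the Taylor series at 0 converges everywhere.

The radius of convergence is infinite.


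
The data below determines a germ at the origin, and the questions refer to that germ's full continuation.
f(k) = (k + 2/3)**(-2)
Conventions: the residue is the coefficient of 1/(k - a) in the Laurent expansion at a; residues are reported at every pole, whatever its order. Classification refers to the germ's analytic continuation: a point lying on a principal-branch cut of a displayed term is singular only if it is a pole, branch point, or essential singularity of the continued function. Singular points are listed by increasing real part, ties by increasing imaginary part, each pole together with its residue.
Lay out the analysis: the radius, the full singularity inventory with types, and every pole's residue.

Radius of convergence at 0: 2/3.
At -2/3: a pole of order 2; residue 0.

Denominator factor (k + 2/3)^2: pole of order 2 at -2/3, modulus 2/3.
The radius of convergence is the smallest modulus among the singular points: 2/3.
At the order-2 pole -2/3 set g(k) = (k - (-2/3))^2*f(k) = 1.
Order-2 pole: residue = g'(a); g'(-2/3) = 0, so the residue is 0.


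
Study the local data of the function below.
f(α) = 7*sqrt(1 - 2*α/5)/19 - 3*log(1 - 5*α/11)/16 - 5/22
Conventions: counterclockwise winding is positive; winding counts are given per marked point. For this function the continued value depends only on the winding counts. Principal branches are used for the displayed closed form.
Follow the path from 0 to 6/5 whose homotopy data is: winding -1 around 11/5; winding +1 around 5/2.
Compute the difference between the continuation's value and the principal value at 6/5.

Continued minus principal equals (-(14/95)*sqrt(13)) + ((3/8)*pi)*i.

The rational part is single-valued and drops out of the difference; each branch term changes only by its own monodromy.
(7/19)*sqrt(1 - α/(5/2)): winding +1 is odd, the square root flips sign, contributing -2*(7/19)*sqrt(1 - (6/5)/(5/2)) = -2*(7/19)*sqrt(13/25) = -(14/95)*sqrt(13).
(-3/16)*log(1 - α/(11/5)): each positive loop around 11/5 adds 2*pi*i to the log, so winding -1 contributes (-3/16)*(-1)*2*pi*i = (3/8)*pi*i.
Summing the contributions at α = 6/5 gives (-(14/95)*sqrt(13)) + ((3/8)*pi)*i.


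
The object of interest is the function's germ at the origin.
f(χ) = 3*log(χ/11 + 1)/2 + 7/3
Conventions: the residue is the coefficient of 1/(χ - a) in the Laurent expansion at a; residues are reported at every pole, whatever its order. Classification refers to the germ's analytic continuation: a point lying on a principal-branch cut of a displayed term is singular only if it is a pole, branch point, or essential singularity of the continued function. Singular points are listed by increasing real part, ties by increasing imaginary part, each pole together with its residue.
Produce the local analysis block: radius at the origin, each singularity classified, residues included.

Branch term (3/2)*log(1 - χ/(-11)): its argument vanishes at χ = -11, a logarithmic branch point, modulus 11.
The radius of convergence is the smallest modulus among the singular points: 11.

Radius of convergence at 0: 11.
At -11: a logarithmic branch point.


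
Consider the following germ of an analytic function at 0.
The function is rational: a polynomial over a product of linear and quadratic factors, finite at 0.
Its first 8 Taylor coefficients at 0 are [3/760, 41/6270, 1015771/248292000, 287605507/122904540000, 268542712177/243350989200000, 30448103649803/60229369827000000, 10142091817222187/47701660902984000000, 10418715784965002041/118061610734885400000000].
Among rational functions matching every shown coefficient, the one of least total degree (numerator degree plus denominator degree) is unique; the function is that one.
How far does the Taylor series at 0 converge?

The radius of convergence is -1/11 + (1/11)*sqrt(1090).

No rational of total degree below 5 reproduces all 8 coefficients; solving the [1/4] Pade equations on them gives f(y) = (-9*y/22 - 15/38)/((y - 10/3)**2*(y**2 + 2*y/11 - 9)), whose expansion matches every shown term.
Denominator factor (y**2 + 2*y/11 - 9): discriminant 4360/121, real irrational roots -1/11 + (1/11)*sqrt(1090) and -1/11 - (1/11)*sqrt(1090); poles of order 1, moduli -1/11 + (1/11)*sqrt(1090) and 1/11 + (1/11)*sqrt(1090).
Denominator factor (y - 10/3)^2: pole of order 2 at 10/3, modulus 10/3.
The radius of convergence is the smallest modulus among the singular points: -1/11 + (1/11)*sqrt(1090).


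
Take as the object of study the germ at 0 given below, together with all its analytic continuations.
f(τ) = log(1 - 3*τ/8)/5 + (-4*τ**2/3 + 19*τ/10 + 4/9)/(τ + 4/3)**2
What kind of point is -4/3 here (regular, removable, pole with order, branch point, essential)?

The point is a pole of order 2.

The denominator factor τ + 4/3 vanishes at -4/3 and appears to the power 2; the numerator there equals -602/135, nonzero, and no other factor vanishes.
The branch terms are analytic at this point.
Hence a pole whose order is the multiplicity, 2.


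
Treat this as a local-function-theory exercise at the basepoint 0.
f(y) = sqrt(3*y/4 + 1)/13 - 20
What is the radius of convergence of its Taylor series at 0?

The radius of convergence is 4/3.

Branch term (1/13)*sqrt(1 - y/(-4/3)): its argument vanishes at y = -4/3, a square-root branch point, modulus 4/3.
The radius of convergence is the smallest modulus among the singular points: 4/3.


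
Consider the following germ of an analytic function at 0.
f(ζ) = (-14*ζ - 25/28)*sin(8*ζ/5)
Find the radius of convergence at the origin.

The factor sin(8*ζ/5) is entire and contributes no finite singular point.
The polynomial part has no poles.
No finite singular points: the Taylor series at 0 converges everywhere.

The radius of convergence is infinite.


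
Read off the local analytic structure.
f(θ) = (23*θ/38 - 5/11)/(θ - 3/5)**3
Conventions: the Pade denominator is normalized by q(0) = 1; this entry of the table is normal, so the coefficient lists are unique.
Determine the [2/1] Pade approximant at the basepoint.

The Pade approximant has numerator coefficients [625/297, 307349125/115895934, 286425625/115895934]; denominator coefficients [1, -24730/10269].

Taylor coefficients needed (expand at 0): a_0 = 625/297, a_1 = 87125/11286, a_2 = 713125/33858, a_3 = 7728125/152361.
Write the denominator as Q(θ) = 1 + q1*θ. Requiring Q*f - P = O(θ^4) with deg P <= 2 kills the coefficients of θ^3..θ^3 in Q*f:
  θ^3: a_3 + q1*a_2 = 0, i.e. 7728125/152361 + (713125/33858)*q1 = 0.
Solving this linear system: q1 = -24730/10269.
The numerator is Q*f truncated at degree 2: P0 = a_0 = 625/297; P1 = a_1 + q1*a_0 = 307349125/115895934; P2 = a_2 + q1*a_1 = 286425625/115895934.


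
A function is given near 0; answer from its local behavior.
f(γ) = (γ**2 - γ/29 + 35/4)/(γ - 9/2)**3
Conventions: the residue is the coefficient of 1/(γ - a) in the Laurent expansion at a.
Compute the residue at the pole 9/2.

The residue is 1.

At the order-3 pole 9/2 set g(γ) = (γ - (9/2))^3*f(γ) = γ**2 - γ/29 + 35/4.
Order-3 pole: residue = g''(a)/2; g''(9/2) = 2, so the residue is 1.


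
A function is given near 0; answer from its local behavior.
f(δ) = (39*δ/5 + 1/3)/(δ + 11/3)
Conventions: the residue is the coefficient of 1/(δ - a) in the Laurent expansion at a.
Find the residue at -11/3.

The residue is -424/15.

At the order-1 pole -11/3 set g(δ) = (δ - (-11/3))*f(δ) = 39*δ/5 + 1/3.
Simple pole: residue = g(a) at a = -11/3, which is -424/15.


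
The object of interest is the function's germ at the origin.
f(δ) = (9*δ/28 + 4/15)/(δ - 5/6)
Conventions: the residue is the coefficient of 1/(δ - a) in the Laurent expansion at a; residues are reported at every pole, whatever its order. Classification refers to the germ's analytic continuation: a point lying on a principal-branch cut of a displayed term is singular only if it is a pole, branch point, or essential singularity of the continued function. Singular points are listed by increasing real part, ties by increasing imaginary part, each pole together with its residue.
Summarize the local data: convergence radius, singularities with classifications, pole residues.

Radius of convergence at 0: 5/6.
At 5/6: a pole of order 1; residue 449/840.

Denominator factor (δ - 5/6): pole of order 1 at 5/6, modulus 5/6.
The radius of convergence is the smallest modulus among the singular points: 5/6.
At the order-1 pole 5/6 set g(δ) = (δ - (5/6))*f(δ) = 9*δ/28 + 4/15.
Simple pole: residue = g(a) at a = 5/6, which is 449/840.


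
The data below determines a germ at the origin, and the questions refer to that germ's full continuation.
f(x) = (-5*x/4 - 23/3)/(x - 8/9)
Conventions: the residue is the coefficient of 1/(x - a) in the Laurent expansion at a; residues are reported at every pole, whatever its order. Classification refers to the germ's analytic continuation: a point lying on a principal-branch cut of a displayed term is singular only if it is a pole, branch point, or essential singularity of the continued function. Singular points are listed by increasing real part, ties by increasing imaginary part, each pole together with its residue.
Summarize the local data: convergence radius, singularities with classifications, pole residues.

Denominator factor (x - 8/9): pole of order 1 at 8/9, modulus 8/9.
The radius of convergence is the smallest modulus among the singular points: 8/9.
At the order-1 pole 8/9 set g(x) = (x - (8/9))*f(x) = -5*x/4 - 23/3.
Simple pole: residue = g(a) at a = 8/9, which is -79/9.

Radius of convergence at 0: 8/9.
At 8/9: a pole of order 1; residue -79/9.


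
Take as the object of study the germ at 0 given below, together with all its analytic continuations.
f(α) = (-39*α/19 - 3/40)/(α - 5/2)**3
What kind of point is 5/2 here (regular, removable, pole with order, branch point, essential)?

The denominator factor α - 5/2 vanishes at 5/2 and appears to the power 3; the numerator there equals -3957/760, nonzero, and no other factor vanishes.
Hence a pole whose order is the multiplicity, 3.

The point is a pole of order 3.


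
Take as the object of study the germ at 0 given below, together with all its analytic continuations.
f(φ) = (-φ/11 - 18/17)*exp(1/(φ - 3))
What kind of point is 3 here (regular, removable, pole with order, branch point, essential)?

The point is an essential singularity.

The exponent 1/(φ - (3)) has a pole at 3, so exp(1/(φ - (3))) takes every nonzero value near it: an essential singularity (not a pole of any order).


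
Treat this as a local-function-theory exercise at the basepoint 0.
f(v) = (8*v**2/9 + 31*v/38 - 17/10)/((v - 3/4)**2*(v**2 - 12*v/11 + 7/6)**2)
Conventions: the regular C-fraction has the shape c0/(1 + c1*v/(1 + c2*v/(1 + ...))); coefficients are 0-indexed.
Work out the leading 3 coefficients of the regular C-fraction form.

Taylor coefficients (expand at 0): a_0 = -544/245, a_1 = -9686368/1075305, a_2 = -4704146816/248395455.
c0 = a_0 = -544/245. Peel one level at a time: if S = 1 + c*v/S' with S'(0) = 1, then c is the v-coefficient of S and S' = c*v/(S - 1).
S_1 = c0/f = 1 + (-302699/74613)*v + (44144202677/5567099769)*v^2 + ...; c1 = -302699/74613.
S_2 = c1*v/(S_1 - 1) = 1 + (44144202677/22585280487)*v + ...; c2 = 44144202677/22585280487.

The regular C-fraction coefficients are [-544/245, -302699/74613, 44144202677/22585280487].


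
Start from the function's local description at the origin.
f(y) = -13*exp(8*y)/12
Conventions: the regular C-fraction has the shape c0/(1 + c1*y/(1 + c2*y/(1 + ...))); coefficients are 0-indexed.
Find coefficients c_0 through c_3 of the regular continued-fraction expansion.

The regular C-fraction coefficients are [-13/12, -8, 4, -4/3].

Taylor coefficients (expand at 0): a_0 = -13/12, a_1 = -26/3, a_2 = -104/3, a_3 = -832/9.
c0 = a_0 = -13/12. Peel one level at a time: if S = 1 + c*y/S' with S'(0) = 1, then c is the y-coefficient of S and S' = c*y/(S - 1).
S_1 = c0/f = 1 + (-8)*y + (32)*y^2 + ...; c1 = -8.
S_2 = c1*y/(S_1 - 1) = 1 + (4)*y + (16/3)*y^2 + ...; c2 = 4.
S_3 = c2*y/(S_2 - 1) = 1 + (-4/3)*y + ...; c3 = -4/3.


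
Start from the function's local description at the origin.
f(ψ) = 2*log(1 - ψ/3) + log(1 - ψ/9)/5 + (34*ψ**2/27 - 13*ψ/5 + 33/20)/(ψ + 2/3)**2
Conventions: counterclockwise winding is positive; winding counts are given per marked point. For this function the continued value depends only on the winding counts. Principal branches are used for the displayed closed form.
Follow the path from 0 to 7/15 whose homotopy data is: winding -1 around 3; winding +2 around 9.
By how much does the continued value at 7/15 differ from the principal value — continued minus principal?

Continued minus principal equals -(16/5)*pi*i.

The rational part is single-valued and drops out of the difference; each branch term changes only by its own monodromy.
(1/5)*log(1 - ψ/(9)): each positive loop around 9 adds 2*pi*i to the log, so winding +2 contributes (1/5)*(2)*2*pi*i = (4/5)*pi*i.
(2)*log(1 - ψ/(3)): each positive loop around 3 adds 2*pi*i to the log, so winding -1 contributes (2)*(-1)*2*pi*i = -(4)*pi*i.
Summing the contributions at ψ = 7/15 gives -(16/5)*pi*i.


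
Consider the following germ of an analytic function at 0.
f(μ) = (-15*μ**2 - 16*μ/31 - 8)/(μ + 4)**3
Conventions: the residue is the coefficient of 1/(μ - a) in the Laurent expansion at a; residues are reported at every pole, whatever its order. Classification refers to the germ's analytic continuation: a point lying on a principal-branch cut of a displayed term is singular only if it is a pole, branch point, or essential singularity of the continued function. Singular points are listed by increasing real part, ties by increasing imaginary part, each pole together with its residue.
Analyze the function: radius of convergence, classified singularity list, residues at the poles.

Radius of convergence at 0: 4.
At -4: a pole of order 3; residue -15.

Denominator factor (μ + 4)^3: pole of order 3 at -4, modulus 4.
The radius of convergence is the smallest modulus among the singular points: 4.
At the order-3 pole -4 set g(μ) = (μ - (-4))^3*f(μ) = -15*μ**2 - 16*μ/31 - 8.
Order-3 pole: residue = g''(a)/2; g''(-4) = -30, so the residue is -15.


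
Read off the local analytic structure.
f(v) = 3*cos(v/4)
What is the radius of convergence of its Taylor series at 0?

The factor cos(v/4) is entire and contributes no finite singular point.
The polynomial part has no poles.
No finite singular points: the Taylor series at 0 converges everywhere.

The radius of convergence is infinite.


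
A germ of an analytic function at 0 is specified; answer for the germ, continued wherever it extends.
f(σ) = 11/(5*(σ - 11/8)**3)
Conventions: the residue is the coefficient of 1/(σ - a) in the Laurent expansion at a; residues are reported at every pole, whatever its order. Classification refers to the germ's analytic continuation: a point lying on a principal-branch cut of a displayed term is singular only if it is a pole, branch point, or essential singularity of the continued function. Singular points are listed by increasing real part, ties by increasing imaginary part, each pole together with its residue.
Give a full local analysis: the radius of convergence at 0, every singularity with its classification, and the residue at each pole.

Denominator factor (σ - 11/8)^3: pole of order 3 at 11/8, modulus 11/8.
The radius of convergence is the smallest modulus among the singular points: 11/8.
At the order-3 pole 11/8 set g(σ) = (σ - (11/8))^3*f(σ) = 11/5.
Order-3 pole: residue = g''(a)/2; g''(11/8) = 0, so the residue is 0.

Radius of convergence at 0: 11/8.
At 11/8: a pole of order 3; residue 0.


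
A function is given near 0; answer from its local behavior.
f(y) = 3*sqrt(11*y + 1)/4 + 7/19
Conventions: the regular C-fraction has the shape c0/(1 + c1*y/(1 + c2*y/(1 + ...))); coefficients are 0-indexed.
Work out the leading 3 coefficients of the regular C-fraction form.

The regular C-fraction coefficients are [85/76, -627/170, 2189/340].

Taylor coefficients (expand at 0): a_0 = 85/76, a_1 = 33/8, a_2 = -363/32.
c0 = a_0 = 85/76. Peel one level at a time: if S = 1 + c*y/S' with S'(0) = 1, then c is the y-coefficient of S and S' = c*y/(S - 1).
S_1 = c0/f = 1 + (-627/170)*y + (1372503/57800)*y^2 + ...; c1 = -627/170.
S_2 = c1*y/(S_1 - 1) = 1 + (2189/340)*y + ...; c2 = 2189/340.


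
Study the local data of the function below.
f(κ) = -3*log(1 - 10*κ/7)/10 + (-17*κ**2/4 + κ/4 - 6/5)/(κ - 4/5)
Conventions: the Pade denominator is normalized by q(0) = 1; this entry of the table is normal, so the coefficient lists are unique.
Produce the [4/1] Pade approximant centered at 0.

Taylor coefficients needed (expand at 0): a_0 = 3/2, a_1 = 223/112, a_2 = 23745/3136, a_3 = 823075/87808, a_4 = 28679625/2458624, a_5 = 1001482875/68841472.
Write the denominator as Q(κ) = 1 + q1*κ. Requiring Q*f - P = O(κ^6) with deg P <= 4 kills the coefficients of κ^5..κ^5 in Q*f:
  κ^5: a_5 + q1*a_4 = 0, i.e. 1001482875/68841472 + (28679625/2458624)*q1 = 0.
Solving this linear system: q1 = -890207/713804.
The numerator is Q*f truncated at degree 4: P0 = a_0 = 3/2; P1 = a_1 + q1*a_0 = 343697/2855216; P2 = a_2 + q1*a_1 = 101703781/19986512; P3 = a_3 + q1*a_2 = -2426785/34976396; P4 = a_4 + q1*a_3 = -1540475/61208693.

The Pade approximant has numerator coefficients [3/2, 343697/2855216, 101703781/19986512, -2426785/34976396, -1540475/61208693]; denominator coefficients [1, -890207/713804].


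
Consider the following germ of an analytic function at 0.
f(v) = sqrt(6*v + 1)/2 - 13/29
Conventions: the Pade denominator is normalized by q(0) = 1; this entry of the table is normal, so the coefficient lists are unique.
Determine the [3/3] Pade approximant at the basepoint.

The Pade approximant has numerator coefficients [3/58, 219/116, 1125/116, 4779/464]; denominator coefficients [1, 15/2, 27/2, 27/8].

Taylor coefficients needed (expand at 0): a_0 = 3/58, a_1 = 3/2, a_2 = -9/4, a_3 = 27/4, a_4 = -405/16, a_5 = 1701/16, a_6 = -15309/32.
Write the denominator as Q(v) = 1 + q1*v + q2*v^2 + q3*v^3. Requiring Q*f - P = O(v^7) with deg P <= 3 kills the coefficients of v^4..v^6 in Q*f:
  v^4: a_4 + q1*a_3 + q2*a_2 + q3*a_1 = 0, i.e. -405/16 + (27/4)*q1 + (-9/4)*q2 + (3/2)*q3 = 0.
  v^5: a_5 + q1*a_4 + q2*a_3 + q3*a_2 = 0, i.e. 1701/16 + (-405/16)*q1 + (27/4)*q2 + (-9/4)*q3 = 0.
  v^6: a_6 + q1*a_5 + q2*a_4 + q3*a_3 = 0, i.e. -15309/32 + (1701/16)*q1 + (-405/16)*q2 + (27/4)*q3 = 0.
Solving this linear system: q1 = 15/2, q2 = 27/2, q3 = 27/8.
The numerator is Q*f truncated at degree 3: P0 = a_0 = 3/58; P1 = a_1 + q1*a_0 = 219/116; P2 = a_2 + q1*a_1 + q2*a_0 = 1125/116; P3 = a_3 + q1*a_2 + q2*a_1 + q3*a_0 = 4779/464.


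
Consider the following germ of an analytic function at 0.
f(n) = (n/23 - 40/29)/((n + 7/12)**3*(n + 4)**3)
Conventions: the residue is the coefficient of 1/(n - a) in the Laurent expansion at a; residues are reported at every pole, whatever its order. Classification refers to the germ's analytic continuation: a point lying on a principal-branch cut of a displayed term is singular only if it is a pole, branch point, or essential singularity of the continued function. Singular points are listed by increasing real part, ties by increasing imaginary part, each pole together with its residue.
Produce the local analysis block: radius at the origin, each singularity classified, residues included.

Radius of convergence at 0: 7/12.
At -4: a pole of order 3; residue 1472774400/77276086067.
At -7/12: a pole of order 3; residue -1472774400/77276086067.

Denominator factor (n + 7/12)^3: pole of order 3 at -7/12, modulus 7/12.
Denominator factor (n + 4)^3: pole of order 3 at -4, modulus 4.
The radius of convergence is the smallest modulus among the singular points: 7/12.
At the order-3 pole -4 set g(n) = (n - (-4))^3*f(n) = (n/23 - 40/29)/(n + 7/12)**3.
Order-3 pole: residue = g''(a)/2; g''(-4) = 2945548800/77276086067, so the residue is 1472774400/77276086067.
At the order-3 pole -7/12 set g(n) = (n - (-7/12))^3*f(n) = (n/23 - 40/29)/(n + 4)**3.
Order-3 pole: residue = g''(a)/2; g''(-7/12) = -2945548800/77276086067, so the residue is -1472774400/77276086067.
List the singular points by increasing real part (a conjugate pair: the negative imaginary part first).
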